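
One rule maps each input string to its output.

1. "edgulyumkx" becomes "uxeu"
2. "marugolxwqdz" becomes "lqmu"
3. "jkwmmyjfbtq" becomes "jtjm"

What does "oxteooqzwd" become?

qdoe

Looking at the pairs, the operation is to keep one character in every 3, starting at position 1 (positions 1st, 4th, 7th, ...), then swap the front and back halves of the string.
On "oxteooqzwd": the first step gives "oeqd", and the second then gives "qdoe".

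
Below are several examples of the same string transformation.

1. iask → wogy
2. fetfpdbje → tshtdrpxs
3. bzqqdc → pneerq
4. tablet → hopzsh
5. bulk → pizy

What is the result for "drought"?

The transformation: shift every letter 12 places backward in the alphabet (wrapping around).
For "drought" the result is "rfciuvh".

rfciuvh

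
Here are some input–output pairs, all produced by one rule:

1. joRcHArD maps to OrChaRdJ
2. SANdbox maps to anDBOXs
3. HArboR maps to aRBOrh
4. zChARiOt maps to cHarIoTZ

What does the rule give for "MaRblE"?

The rule is to move the first character to the end, then flip the case of every letter.
Doing the same to "MaRblE": "ArBLem".

ArBLem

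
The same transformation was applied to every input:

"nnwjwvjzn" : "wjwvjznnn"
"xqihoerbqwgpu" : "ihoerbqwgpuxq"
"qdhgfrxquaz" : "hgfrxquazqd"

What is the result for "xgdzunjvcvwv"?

The rule is to move the first 2 characters to the end (rotate left by 2).
"xgdzunjvcvwv" → "dzunjvcvwvxg".

dzunjvcvwvxg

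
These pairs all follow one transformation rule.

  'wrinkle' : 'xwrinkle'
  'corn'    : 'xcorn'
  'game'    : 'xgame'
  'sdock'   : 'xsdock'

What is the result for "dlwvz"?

xdlwvz

Each output is the input with this applied: prepend "x".
Applying that to "dlwvz" gives "xdlwvz".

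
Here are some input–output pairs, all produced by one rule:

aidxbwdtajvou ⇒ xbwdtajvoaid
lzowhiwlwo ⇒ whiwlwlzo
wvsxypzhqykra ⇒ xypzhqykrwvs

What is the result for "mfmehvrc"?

Looking at the pairs, the operation is to delete the last character, then move the first 3 characters to the end (rotate left by 3).
Applying both steps to "mfmehvrc": "mfmehvr", then "ehvrmfm".

ehvrmfm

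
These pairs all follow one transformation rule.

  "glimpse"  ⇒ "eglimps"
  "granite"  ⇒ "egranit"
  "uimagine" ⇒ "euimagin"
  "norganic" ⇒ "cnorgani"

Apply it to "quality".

The pattern: move the last character to the front.
So "quality" becomes "yqualit".

yqualit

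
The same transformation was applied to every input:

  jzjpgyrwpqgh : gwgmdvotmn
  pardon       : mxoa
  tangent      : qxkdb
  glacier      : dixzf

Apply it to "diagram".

Looking at the pairs, the operation is to shift every letter 3 places backward in the alphabet (wrapping around), then delete the last 2 characters.
"diagram" → "afxdo".
(Check on "pardon": → "mxoalk" → "mxoa" ✓)

afxdo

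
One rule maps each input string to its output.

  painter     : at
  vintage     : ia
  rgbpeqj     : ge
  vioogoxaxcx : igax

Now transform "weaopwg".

ep

The transformation: keep one character in every 3, starting at position 2 (positions 2nd, 5th, 8th, ...).
For "weaopwg" the result is "ep".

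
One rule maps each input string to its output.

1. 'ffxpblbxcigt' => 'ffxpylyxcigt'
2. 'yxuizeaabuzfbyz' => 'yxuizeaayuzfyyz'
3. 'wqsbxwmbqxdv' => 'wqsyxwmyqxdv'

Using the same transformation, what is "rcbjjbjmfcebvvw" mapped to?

rcyjjyjmfceyvvw

Rule — replace every "b" with "y".
So "rcbjjbjmfcebvvw" becomes "rcyjjyjmfceyvvw".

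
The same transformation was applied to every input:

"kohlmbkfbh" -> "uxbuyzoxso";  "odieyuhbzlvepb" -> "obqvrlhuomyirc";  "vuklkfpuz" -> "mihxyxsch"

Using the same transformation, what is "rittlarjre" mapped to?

In each case the input is transformed by: move the last character to the front, then shift every letter 13 places forward in the alphabet (wrapping around) — i.e. ROT13.
"rittlarjre" → "revggynewe".

revggynewe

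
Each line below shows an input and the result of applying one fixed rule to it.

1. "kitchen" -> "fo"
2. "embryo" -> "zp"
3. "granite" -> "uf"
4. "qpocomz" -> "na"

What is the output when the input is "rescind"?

oe

In each case the input is transformed by: shift every letter 1 place forward in the alphabet (wrapping around), then keep only the last 2 characters.
"rescind" → "sftdjoe" → "oe".
(Check on "embryo": → "fncszp" → "zp" ✓)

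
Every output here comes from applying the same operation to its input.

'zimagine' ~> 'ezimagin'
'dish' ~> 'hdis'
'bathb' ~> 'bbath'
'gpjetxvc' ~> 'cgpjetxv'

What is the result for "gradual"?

The rule is to move the last character to the front.
So "gradual" becomes "lgradua".

lgradua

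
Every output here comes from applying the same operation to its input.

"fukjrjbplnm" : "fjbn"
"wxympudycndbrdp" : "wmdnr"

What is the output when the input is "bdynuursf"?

bnr

What's happening: keep one character in every 3, starting at position 1 (positions 1st, 4th, 7th, ...).
For "bdynuursf" the result is "bnr".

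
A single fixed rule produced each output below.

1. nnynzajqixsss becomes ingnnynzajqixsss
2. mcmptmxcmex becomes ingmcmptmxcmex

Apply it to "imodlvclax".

ingimodlvclax

Each output is the input with this applied: prepend "ing".
For "imodlvclax" the result is "ingimodlvclax".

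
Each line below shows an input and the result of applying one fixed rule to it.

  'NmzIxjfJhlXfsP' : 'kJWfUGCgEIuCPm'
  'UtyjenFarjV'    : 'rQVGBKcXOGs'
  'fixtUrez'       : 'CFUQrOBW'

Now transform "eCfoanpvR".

Looking at the pairs, the operation is to flip the case of every letter, then shift every letter 3 places backward in the alphabet (wrapping around).
"eCfoanpvR" → "EcFOANPVr" → "BzCLXKMSo".

BzCLXKMSo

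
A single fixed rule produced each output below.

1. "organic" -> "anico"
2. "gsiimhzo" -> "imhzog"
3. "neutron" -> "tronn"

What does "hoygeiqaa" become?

geiqaah

Looking at the pairs, the operation is to move the first 3 characters to the end (rotate left by 3), then delete the last 2 characters.
On "hoygeiqaa": the first step gives "geiqaahoy", and the second then gives "geiqaah".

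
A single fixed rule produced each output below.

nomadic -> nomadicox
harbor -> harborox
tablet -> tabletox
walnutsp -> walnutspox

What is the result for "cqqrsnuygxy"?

The pattern: append "ox".
Doing the same to "cqqrsnuygxy": "cqqrsnuygxyox".

cqqrsnuygxyox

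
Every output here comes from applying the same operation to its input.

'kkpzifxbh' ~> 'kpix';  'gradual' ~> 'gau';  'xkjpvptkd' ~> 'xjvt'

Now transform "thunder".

tud

Each output is the input with this applied: move the last character to the front, then keep every other character starting from the second (positions 2nd, 4th, 6th, ...).
"thunder" → "tud".
(Check on "gradual": → "lgradua" → "gau" ✓)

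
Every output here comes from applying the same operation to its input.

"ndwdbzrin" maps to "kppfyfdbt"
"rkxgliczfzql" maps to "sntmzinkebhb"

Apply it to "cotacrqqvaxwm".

In each case the input is transformed by: move the last 2 characters to the front (rotate right by 2), then shift every letter 2 places forward in the alphabet (wrapping around).
For "cotacrqqvaxwm", step one produces "wmcotacrqqvax"; step two turns that into "yoeqvcetssxcz".

yoeqvcetssxcz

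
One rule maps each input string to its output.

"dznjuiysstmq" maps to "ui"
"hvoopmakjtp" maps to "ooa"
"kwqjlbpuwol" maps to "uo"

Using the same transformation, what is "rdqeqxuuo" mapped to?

Rule — keep only the vowels.
So "rdqeqxuuo" becomes "euuo".

euuo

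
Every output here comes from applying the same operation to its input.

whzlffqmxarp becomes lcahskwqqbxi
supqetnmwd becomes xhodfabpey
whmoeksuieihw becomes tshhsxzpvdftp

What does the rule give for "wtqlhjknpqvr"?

Each output is the input with this applied: shift every letter 11 places forward in the alphabet (wrapping around), then move the last 3 characters to the front (rotate right by 3).
Starting from "wtqlhjknpqvr": after the first operation, "hebwsuvyabgc"; after the second, "bgchebwsuvya".

bgchebwsuvya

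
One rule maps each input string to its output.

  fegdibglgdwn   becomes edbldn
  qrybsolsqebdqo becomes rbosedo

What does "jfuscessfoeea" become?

The transformation: keep every other character starting from the second (positions 2nd, 4th, 6th, ...).
Applying that to "jfuscessfoeea" gives "fsesoe".

fsesoe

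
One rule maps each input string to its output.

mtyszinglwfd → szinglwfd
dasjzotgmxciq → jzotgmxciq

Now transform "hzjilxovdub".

Each output is the input with this applied: delete the first 3 characters.
"hzjilxovdub" → "ilxovdub".

ilxovdub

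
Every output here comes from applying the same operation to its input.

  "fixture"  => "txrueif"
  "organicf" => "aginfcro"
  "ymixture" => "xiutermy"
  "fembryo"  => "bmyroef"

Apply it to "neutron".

The transformation: swap each adjacent pair of characters (1↔2, 3↔4, ...), then move the first 2 characters to the end (rotate left by 2).
For "neutron", step one produces "entuorn"; step two turns that into "tuornen".

tuornen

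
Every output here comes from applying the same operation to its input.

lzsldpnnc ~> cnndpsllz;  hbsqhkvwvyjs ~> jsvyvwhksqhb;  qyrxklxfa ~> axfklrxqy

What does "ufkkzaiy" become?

iyzakkuf

In each case the input is transformed by: swap each adjacent pair of characters (1↔2, 3↔4, ...), then reverse the string.
Starting from "ufkkzaiy": after the first operation, "fukkazyi"; after the second, "iyzakkuf".
(Check on "lzsldpnnc": → "zllspdnnc" → "cnndpsllz" ✓)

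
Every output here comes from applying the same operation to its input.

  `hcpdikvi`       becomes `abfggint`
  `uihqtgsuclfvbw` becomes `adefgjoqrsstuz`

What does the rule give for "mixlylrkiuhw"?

fggijjkpsuvw

In each case the input is transformed by: shift every letter 2 places backward in the alphabet (wrapping around), then sort the characters into alphabetical order.
"mixlylrkiuhw" → "kgvjwjpigsfu" → "fggijjkpsuvw".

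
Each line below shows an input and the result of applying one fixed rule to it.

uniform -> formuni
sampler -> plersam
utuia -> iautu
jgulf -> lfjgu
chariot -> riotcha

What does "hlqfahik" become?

fahikhlq

The transformation: move the first 3 characters to the end (rotate left by 3).
So "hlqfahik" becomes "fahikhlq".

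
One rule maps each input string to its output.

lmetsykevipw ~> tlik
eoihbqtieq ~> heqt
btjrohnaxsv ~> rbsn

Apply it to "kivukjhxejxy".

In each case the input is transformed by: keep one character in every 3, starting at position 1 (positions 1st, 4th, 7th, ...), then swap each adjacent pair of characters (1↔2, 3↔4, ...).
Starting from "kivukjhxejxy": after the first operation, "kuhj"; after the second, "ukjh".

ukjh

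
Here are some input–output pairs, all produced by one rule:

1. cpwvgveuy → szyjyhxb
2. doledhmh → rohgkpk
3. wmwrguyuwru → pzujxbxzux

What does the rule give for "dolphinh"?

rosklqk

The pattern: delete the first character, then shift every letter 3 places forward in the alphabet (wrapping around).
Doing the same to "dolphinh": "rosklqk".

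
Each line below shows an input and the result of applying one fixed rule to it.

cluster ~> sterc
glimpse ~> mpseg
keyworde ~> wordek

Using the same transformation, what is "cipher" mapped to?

herc

The pattern: move the first character to the end, then delete the first 2 characters.
For "cipher", step one produces "ipherc"; step two turns that into "herc".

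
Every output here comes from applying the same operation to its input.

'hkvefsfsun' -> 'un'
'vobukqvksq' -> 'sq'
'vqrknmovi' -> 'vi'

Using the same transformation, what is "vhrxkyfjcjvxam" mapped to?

am

Rule — keep only the last 2 characters.
"vhrxkyfjcjvxam" → "am".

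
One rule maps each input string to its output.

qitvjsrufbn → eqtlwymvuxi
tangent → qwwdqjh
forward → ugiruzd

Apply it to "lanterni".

The rule is to move the last 2 characters to the front (rotate right by 2), then shift every letter 3 places forward in the alphabet (wrapping around).
On "lanterni": the first step gives "nilanter", and the second then gives "qlodqwhu".
(Check on "qitvjsrufbn": → "bnqitvjsruf" → "eqtlwymvuxi" ✓)

qlodqwhu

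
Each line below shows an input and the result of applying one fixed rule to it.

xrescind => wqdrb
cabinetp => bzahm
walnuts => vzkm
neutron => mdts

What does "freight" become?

Rule — delete the last 3 characters, then shift every letter 1 place backward in the alphabet (wrapping around).
"freight" → "frei" → "eqdh".
(Check on "neutron": → "neut" → "mdts" ✓)

eqdh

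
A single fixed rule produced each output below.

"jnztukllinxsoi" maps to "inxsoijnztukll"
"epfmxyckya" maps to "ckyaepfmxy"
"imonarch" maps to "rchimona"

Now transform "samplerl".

In each case the input is transformed by: swap the front and back halves of the string, then move the first character to the end.
"samplerl" → "lerlsamp" → "erlsampl".
(Check on "imonarch": → "archimon" → "rchimona" ✓)

erlsampl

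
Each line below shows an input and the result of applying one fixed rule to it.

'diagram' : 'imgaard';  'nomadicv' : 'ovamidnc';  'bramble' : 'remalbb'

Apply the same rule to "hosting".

Looking at the pairs, the operation is to swap the first and last characters, then swap each adjacent pair of characters (1↔2, 3↔4, ...).
Working it through for "hosting": intermediate "gostinh", final "ogtsnih".

ogtsnih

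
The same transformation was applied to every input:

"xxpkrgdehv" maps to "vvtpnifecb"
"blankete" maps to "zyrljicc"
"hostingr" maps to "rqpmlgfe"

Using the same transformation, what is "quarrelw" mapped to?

yusppojc

The rule is to shift every letter 2 places backward in the alphabet (wrapping around), then sort the characters into reverse alphabetical order.
Working it through for "quarrelw": intermediate "osyppcju", final "yusppojc".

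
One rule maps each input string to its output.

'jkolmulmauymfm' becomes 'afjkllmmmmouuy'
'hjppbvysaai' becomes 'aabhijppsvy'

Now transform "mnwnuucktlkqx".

Rule — sort the characters into alphabetical order.
"mnwnuucktlkqx" → "ckklmnnqtuuwx".

ckklmnnqtuuwx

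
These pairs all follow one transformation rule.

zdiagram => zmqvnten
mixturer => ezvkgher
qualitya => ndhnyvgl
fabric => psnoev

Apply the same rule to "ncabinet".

The pattern: shift every letter 13 places forward in the alphabet (wrapping around) — i.e. ROT13, then move the last character to the front.
For "ncabinet", step one produces "apnovarg"; step two turns that into "gapnovar".
(Check on "mixturer": → "zvkghere" → "ezvkgher" ✓)

gapnovar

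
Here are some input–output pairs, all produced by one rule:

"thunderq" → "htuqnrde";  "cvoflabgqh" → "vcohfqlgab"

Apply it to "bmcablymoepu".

mbcuapbeloym

Rule — move the first character to the end, then take characters alternately from the front and the back (1st, last, 2nd, 2nd-last, ...).
Starting from "bmcablymoepu": after the first operation, "mcablymoepub"; after the second, "mbcuapbeloym".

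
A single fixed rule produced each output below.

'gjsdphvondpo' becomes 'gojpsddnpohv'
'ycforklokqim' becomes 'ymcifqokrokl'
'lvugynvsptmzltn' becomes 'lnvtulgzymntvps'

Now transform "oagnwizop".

opaogzniw

In each case the input is transformed by: take characters alternately from the front and the back (1st, last, 2nd, 2nd-last, ...).
For "oagnwizop" the result is "opaogzniw".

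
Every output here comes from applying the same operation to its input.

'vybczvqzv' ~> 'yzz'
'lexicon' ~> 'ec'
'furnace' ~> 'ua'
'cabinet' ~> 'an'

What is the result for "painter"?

at

The pattern: keep one character in every 3, starting at position 2 (positions 2nd, 5th, 8th, ...).
"painter" → "at".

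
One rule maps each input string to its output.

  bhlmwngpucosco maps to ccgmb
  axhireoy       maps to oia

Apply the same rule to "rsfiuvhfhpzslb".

The rule is to keep one character in every 3, starting at position 1 (positions 1st, 4th, 7th, ...), then reverse the string.
For "rsfiuvhfhpzslb", step one produces "rihpl"; step two turns that into "lphir".

lphir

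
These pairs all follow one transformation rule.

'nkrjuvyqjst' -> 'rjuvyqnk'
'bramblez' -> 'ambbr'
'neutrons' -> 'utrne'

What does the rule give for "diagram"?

agdi

Each output is the input with this applied: delete the last 3 characters, then move the first 2 characters to the end (rotate left by 2).
So "diagram" becomes "agdi".
(Check on "nkrjuvyqjst": → "nkrjuvyq" → "rjuvyqnk" ✓)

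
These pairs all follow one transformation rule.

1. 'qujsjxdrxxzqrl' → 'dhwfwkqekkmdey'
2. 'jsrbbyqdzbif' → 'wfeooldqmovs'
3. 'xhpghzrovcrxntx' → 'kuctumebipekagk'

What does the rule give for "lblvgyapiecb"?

The rule is to shift every letter 13 places forward in the alphabet (wrapping around) — i.e. ROT13.
On "lblvgyapiecb" that produces "yoyitlncvrpo".

yoyitlncvrpo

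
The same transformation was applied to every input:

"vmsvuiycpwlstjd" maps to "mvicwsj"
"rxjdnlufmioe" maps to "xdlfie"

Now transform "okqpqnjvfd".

kpnvd

Rule — keep every other character starting from the second (positions 2nd, 4th, 6th, ...).
"okqpqnjvfd" → "kpnvd".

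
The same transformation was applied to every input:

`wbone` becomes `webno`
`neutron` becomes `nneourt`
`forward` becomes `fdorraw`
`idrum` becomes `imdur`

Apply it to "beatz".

bzeta

Each output is the input with this applied: take characters alternately from the front and the back (1st, last, 2nd, 2nd-last, ...).
Applying that to "beatz" gives "bzeta".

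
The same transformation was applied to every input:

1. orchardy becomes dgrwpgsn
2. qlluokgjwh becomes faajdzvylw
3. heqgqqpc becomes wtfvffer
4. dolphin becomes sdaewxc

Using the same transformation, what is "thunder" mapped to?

Rule — shift every letter 11 places backward in the alphabet (wrapping around).
For "thunder" the result is "iwjcstg".

iwjcstg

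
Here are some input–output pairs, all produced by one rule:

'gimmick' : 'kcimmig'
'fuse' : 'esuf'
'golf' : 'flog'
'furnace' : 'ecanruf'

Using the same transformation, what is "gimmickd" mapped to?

dkcimmig

Each output is the input with this applied: reverse the string.
On "gimmickd" that produces "dkcimmig".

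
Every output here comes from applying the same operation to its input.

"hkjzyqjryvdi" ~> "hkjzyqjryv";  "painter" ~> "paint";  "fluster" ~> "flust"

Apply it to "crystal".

cryst

The pattern: delete the last 2 characters.
Applying that to "crystal" gives "cryst".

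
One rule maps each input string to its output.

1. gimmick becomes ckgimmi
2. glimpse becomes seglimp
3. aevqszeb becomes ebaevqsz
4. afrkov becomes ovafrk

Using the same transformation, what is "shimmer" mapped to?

ershimm

Each output is the input with this applied: move the last 2 characters to the front (rotate right by 2).
"shimmer" → "ershimm".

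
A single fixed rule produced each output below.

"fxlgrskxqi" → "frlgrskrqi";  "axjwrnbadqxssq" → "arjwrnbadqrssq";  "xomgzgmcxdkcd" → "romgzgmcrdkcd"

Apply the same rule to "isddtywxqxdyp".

Rule — replace every "x" with "r".
So "isddtywxqxdyp" becomes "isddtywrqrdyp".

isddtywrqrdyp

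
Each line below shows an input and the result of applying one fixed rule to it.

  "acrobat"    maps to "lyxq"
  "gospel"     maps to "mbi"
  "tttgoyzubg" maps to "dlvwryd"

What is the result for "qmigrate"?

doxqb

The pattern: shift every letter 3 places backward in the alphabet (wrapping around), then delete the first 3 characters.
Applying both steps to "qmigrate": "njfdoxqb", then "doxqb".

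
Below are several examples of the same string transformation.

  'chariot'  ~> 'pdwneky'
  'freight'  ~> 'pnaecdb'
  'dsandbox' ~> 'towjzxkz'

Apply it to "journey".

ukqnjaf

What's happening: swap the first and last characters, then shift every letter 4 places backward in the alphabet (wrapping around).
Working it through for "journey": intermediate "yournej", final "ukqnjaf".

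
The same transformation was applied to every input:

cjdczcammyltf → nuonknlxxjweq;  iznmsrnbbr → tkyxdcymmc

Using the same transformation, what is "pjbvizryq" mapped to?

The rule is to shift every letter 11 places forward in the alphabet (wrapping around).
So "pjbvizryq" becomes "aumgtkcjb".

aumgtkcjb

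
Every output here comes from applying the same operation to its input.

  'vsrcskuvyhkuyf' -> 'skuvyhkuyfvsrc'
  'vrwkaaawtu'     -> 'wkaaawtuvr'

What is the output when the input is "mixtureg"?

ixturegm

What's happening: move the last 3 characters to the front (rotate right by 3), then swap the front and back halves of the string.
"mixtureg" → "regmixtu" → "ixturegm".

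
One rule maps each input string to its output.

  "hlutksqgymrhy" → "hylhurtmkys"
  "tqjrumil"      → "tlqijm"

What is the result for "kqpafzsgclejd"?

kdqjpealfcz

Rule — take characters alternately from the front and the back (1st, last, 2nd, 2nd-last, ...), then delete the last 2 characters.
Applying both steps to "kqpafzsgclejd": "kdqjpealfczgs", then "kdqjpealfcz".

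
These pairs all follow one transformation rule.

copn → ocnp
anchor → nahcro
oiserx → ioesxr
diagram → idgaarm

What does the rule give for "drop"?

Each output is the input with this applied: swap each adjacent pair of characters (1↔2, 3↔4, ...).
So "drop" becomes "rdpo".

rdpo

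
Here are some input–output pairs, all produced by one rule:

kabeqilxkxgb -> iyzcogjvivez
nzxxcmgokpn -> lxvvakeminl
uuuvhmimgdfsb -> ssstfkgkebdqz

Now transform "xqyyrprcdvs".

vowwpnpabtq

In each case the input is transformed by: shift every letter 2 places backward in the alphabet (wrapping around).
Applying that to "xqyyrprcdvs" gives "vowwpnpabtq".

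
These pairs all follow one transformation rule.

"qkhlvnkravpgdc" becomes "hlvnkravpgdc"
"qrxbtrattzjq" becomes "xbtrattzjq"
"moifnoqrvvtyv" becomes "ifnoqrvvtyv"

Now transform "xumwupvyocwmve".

mwupvyocwmve

The pattern: delete the first 2 characters.
So "xumwupvyocwmve" becomes "mwupvyocwmve".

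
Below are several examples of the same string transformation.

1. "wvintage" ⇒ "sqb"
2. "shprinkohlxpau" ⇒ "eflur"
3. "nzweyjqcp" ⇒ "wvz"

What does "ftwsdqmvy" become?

qas

The transformation: shift every letter 3 places backward in the alphabet (wrapping around), then keep one character in every 3, starting at position 2 (positions 2nd, 5th, 8th, ...).
For "ftwsdqmvy", step one produces "cqtpanjsv"; step two turns that into "qas".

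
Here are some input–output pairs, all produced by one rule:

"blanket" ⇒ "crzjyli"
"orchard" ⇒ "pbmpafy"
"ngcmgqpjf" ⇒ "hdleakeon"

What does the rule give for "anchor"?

mpylaf

In each case the input is transformed by: shift every letter 2 places backward in the alphabet (wrapping around), then move the last 2 characters to the front (rotate right by 2).
"anchor" → "ylafmp" → "mpylaf".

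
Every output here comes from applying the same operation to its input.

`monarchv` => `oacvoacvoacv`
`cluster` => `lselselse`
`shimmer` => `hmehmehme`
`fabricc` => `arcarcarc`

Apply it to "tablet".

The rule is to keep every other character starting from the second (positions 2nd, 4th, 6th, ...), then write the whole string 3 times in a row.
Applying both steps to "tablet": "alt", then "altaltalt".

altaltalt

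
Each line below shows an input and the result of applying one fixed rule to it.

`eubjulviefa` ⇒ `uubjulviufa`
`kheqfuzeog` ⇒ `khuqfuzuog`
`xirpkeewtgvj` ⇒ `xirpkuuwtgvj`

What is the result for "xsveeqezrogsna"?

The rule is to replace every "e" with "u".
For "xsveeqezrogsna" the result is "xsvuuquzrogsna".

xsvuuquzrogsna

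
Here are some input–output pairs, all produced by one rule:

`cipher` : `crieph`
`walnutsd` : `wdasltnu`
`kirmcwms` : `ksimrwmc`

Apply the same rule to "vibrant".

vtinbar

Each output is the input with this applied: take characters alternately from the front and the back (1st, last, 2nd, 2nd-last, ...).
Doing the same to "vibrant": "vtinbar".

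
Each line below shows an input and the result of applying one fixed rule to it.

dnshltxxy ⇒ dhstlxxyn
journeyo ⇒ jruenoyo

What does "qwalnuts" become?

qlaunstw

Each output is the input with this applied: swap each adjacent pair of characters (1↔2, 3↔4, ...), then move the first character to the end.
"qwalnuts" → "wqlaunst" → "qlaunstw".
(Check on "journeyo": → "ojruenoy" → "jruenoyo" ✓)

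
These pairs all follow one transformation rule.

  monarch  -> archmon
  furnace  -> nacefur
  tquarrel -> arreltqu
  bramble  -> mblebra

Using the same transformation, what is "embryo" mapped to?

The transformation: move the first 3 characters to the end (rotate left by 3).
On "embryo" that produces "ryoemb".

ryoemb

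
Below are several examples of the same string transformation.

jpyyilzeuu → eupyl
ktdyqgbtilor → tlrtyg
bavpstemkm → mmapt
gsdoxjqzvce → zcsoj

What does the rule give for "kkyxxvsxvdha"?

xdakxv

Each output is the input with this applied: keep every other character starting from the second (positions 2nd, 4th, 6th, ...), then move the first 3 characters to the end (rotate left by 3).
Working it through for "kkyxxvsxvdha": intermediate "kxvxda", final "xdakxv".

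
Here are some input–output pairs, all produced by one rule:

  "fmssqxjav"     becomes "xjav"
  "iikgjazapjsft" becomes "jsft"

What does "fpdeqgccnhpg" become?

nhpg

The rule is to keep only the last 4 characters.
"fpdeqgccnhpg" → "nhpg".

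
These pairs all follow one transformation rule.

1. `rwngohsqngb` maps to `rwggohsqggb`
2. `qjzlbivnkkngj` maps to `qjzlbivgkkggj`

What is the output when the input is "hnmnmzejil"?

Looking at the pairs, the operation is to replace every "n" with "g".
Applying that to "hnmnmzejil" gives "hgmgmzejil".

hgmgmzejil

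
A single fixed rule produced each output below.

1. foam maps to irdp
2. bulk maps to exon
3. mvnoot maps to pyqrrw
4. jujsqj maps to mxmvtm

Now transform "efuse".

hixvh

The pattern: shift every letter 3 places forward in the alphabet (wrapping around).
So "efuse" becomes "hixvh".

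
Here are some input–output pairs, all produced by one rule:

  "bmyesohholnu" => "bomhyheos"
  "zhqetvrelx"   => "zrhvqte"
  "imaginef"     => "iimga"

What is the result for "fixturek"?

fuitx

The pattern: delete the last 3 characters, then take characters alternately from the front and the back (1st, last, 2nd, 2nd-last, ...).
On "fixturek": the first step gives "fixtu", and the second then gives "fuitx".
(Check on "bmyesohholnu": → "bmyesohho" → "bomhyheos" ✓)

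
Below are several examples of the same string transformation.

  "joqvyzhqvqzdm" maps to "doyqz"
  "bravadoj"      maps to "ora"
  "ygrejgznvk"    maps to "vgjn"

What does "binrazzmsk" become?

siam

Rule — move the last 2 characters to the front (rotate right by 2), then keep one character in every 3, starting at position 1 (positions 1st, 4th, 7th, ...).
On "binrazzmsk": the first step gives "skbinrazzm", and the second then gives "siam".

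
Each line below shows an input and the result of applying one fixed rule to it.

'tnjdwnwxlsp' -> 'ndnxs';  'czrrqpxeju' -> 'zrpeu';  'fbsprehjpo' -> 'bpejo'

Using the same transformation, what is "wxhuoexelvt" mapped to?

The rule is to keep every other character starting from the second (positions 2nd, 4th, 6th, ...).
Doing the same to "wxhuoexelvt": "xueev".

xueev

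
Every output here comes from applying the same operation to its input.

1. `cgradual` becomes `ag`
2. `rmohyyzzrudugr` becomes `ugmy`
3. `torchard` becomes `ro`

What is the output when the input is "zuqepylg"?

lu

The rule is to swap the front and back halves of the string, then keep one character in every 3, starting at position 3 (positions 3rd, 6th, 9th, ...).
So "zuqepylg" becomes "lu".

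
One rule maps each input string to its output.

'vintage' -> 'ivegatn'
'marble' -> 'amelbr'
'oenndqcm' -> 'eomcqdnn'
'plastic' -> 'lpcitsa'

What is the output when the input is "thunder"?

htrednu

In each case the input is transformed by: move the first 2 characters to the end (rotate left by 2), then reverse the string.
Applying both steps to "thunder": "underth", then "htrednu".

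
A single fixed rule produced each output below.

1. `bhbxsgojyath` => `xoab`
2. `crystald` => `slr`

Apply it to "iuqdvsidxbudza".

The rule is to move the first 3 characters to the end (rotate left by 3), then keep one character in every 3, starting at position 1 (positions 1st, 4th, 7th, ...).
On "iuqdvsidxbudza": the first step gives "dvsidxbudzaiuq", and the second then gives "dibzu".

dibzu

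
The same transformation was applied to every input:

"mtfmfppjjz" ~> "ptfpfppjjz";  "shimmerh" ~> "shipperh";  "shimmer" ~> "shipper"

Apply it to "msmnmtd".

pspnptd

What's happening: replace every "m" with "p".
So "msmnmtd" becomes "pspnptd".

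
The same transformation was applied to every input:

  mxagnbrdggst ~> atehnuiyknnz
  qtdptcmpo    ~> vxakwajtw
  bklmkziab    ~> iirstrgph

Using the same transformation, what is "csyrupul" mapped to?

In each case the input is transformed by: shift every letter 7 places forward in the alphabet (wrapping around), then move the last character to the front.
"csyrupul" → "jzfybwbs" → "sjzfybwb".

sjzfybwb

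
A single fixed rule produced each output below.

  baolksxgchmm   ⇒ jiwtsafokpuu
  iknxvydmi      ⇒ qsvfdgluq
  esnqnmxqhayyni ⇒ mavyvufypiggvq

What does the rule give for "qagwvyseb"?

Each output is the input with this applied: shift every letter 8 places forward in the alphabet (wrapping around).
So "qagwvyseb" becomes "yioedgamj".

yioedgamj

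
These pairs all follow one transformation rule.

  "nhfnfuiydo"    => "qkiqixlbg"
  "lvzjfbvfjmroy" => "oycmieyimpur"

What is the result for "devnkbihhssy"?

The rule is to delete the last character, then shift every letter 3 places forward in the alphabet (wrapping around).
Starting from "devnkbihhssy": after the first operation, "devnkbihhss"; after the second, "ghyqnelkkvv".

ghyqnelkkvv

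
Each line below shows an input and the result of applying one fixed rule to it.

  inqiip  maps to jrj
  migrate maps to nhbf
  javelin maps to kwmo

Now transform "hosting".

itjh

Rule — shift every letter 1 place forward in the alphabet (wrapping around), then keep every other character starting from the first (positions 1st, 3rd, 5th, ...).
"hosting" → "iptujoh" → "itjh".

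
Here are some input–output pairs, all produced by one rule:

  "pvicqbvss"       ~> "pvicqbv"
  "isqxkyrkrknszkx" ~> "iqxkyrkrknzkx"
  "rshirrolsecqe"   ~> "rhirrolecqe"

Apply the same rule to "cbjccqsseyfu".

cbjccqeyfu

Rule — remove every "s".
So "cbjccqsseyfu" becomes "cbjccqeyfu".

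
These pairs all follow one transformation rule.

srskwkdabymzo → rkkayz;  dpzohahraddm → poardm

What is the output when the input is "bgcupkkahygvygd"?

gukayvg

The pattern: keep every other character starting from the second (positions 2nd, 4th, 6th, ...).
For "bgcupkkahygvygd" the result is "gukayvg".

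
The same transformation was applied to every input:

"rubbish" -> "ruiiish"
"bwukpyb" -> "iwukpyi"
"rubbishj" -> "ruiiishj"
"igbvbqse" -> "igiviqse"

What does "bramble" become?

In each case the input is transformed by: replace every "b" with "i".
"bramble" → "iramile".

iramile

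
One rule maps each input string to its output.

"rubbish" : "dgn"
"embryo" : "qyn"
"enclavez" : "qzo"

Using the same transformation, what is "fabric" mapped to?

The rule is to shift every letter 12 places forward in the alphabet (wrapping around), then keep only the first 3 characters.
Applying that to "fabric" gives "rmn".

rmn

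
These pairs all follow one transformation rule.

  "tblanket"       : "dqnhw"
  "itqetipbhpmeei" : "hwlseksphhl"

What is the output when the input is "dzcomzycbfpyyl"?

The pattern: shift every letter 3 places forward in the alphabet (wrapping around), then delete the first 3 characters.
So "dzcomzycbfpyyl" becomes "rpcbfeisbbo".

rpcbfeisbbo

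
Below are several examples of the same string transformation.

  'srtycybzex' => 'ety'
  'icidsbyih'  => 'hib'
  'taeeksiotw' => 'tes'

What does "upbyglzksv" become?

sbl

The rule is to keep one character in every 3, starting at position 3 (positions 3rd, 6th, 9th, ...), then move the last character to the front.
Starting from "upbyglzksv": after the first operation, "bls"; after the second, "sbl".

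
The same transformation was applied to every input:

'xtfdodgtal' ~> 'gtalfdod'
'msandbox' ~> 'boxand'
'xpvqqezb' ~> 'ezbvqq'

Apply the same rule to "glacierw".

The pattern: delete the first 2 characters, then swap the front and back halves of the string.
Working it through for "glacierw": intermediate "acierw", final "erwaci".

erwaci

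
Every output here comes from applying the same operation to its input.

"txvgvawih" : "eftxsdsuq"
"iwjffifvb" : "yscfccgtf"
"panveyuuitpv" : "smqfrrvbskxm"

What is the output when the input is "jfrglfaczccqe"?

The transformation: reverse the string, then shift every letter 3 places backward in the alphabet (wrapping around).
Working it through for "jfrglfaczccqe": intermediate "eqcczcaflgrfj", final "bnzzwzxcidocg".
(Check on "txvgvawih": → "hiwavgvxt" → "eftxsdsuq" ✓)

bnzzwzxcidocg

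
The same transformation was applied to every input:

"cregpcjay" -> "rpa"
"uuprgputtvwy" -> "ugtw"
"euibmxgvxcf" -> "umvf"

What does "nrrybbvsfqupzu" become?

rbsuu

The pattern: keep one character in every 3, starting at position 2 (positions 2nd, 5th, 8th, ...).
So "nrrybbvsfqupzu" becomes "rbsuu".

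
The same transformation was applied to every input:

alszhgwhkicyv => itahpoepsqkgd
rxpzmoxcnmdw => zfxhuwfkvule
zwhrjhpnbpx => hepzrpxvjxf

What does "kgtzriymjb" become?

sobhzqgurj

The transformation: shift every letter 8 places forward in the alphabet (wrapping around).
Doing the same to "kgtzriymjb": "sobhzqgurj".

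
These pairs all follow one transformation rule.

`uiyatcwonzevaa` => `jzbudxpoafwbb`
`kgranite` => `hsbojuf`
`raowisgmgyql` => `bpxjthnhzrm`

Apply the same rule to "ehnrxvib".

iosywjc

The rule is to shift every letter 1 place forward in the alphabet (wrapping around), then delete the first character.
"ehnrxvib" → "fiosywjc" → "iosywjc".
(Check on "kgranite": → "lhsbojuf" → "hsbojuf" ✓)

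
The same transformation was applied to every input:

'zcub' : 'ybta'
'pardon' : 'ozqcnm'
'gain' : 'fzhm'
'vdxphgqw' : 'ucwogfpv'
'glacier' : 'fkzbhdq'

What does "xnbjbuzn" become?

Each output is the input with this applied: shift every letter 1 place backward in the alphabet (wrapping around).
On "xnbjbuzn" that produces "wmaiatym".

wmaiatym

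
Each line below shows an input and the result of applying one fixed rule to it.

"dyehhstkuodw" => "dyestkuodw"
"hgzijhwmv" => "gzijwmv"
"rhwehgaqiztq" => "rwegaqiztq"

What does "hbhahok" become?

Each output is the input with this applied: remove every "h".
"hbhahok" → "baok".

baok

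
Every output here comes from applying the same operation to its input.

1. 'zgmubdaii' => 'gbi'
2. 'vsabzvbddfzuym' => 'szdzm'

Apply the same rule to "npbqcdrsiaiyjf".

The transformation: keep one character in every 3, starting at position 2 (positions 2nd, 5th, 8th, ...).
"npbqcdrsiaiyjf" → "pcsif".

pcsif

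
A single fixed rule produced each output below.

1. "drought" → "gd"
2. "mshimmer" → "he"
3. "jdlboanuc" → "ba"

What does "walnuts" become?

la

The pattern: sort the characters into reverse alphabetical order, then keep only the last 2 characters.
On "walnuts": the first step gives "wutsnla", and the second then gives "la".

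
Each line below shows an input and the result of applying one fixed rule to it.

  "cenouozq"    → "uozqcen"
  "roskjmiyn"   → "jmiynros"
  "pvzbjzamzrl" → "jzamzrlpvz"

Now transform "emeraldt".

The rule is to move the first 3 characters to the end (rotate left by 3), then delete the first character.
Working it through for "emeraldt": intermediate "raldteme", final "aldteme".

aldteme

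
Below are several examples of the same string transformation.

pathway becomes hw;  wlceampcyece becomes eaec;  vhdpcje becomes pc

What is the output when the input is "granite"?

ni

In each case the input is transformed by: swap each adjacent pair of characters (1↔2, 3↔4, ...), then keep one character in every 3, starting at position 3 (positions 3rd, 6th, 9th, ...).
"granite" → "ni".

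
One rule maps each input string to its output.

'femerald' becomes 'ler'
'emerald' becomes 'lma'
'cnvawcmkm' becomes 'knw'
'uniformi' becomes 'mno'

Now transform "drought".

The transformation: move the last 2 characters to the front (rotate right by 2), then keep one character in every 3, starting at position 1 (positions 1st, 4th, 7th, ...).
For "drought" the result is "hrg".

hrg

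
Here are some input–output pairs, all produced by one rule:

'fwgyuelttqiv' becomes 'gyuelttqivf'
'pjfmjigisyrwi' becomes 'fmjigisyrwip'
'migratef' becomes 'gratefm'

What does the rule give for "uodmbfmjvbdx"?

In each case the input is transformed by: move the first character to the end, then delete the first character.
For "uodmbfmjvbdx" the result is "dmbfmjvbdxu".

dmbfmjvbdxu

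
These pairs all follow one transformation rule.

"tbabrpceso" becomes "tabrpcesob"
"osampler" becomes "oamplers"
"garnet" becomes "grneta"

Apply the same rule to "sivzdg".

Each output is the input with this applied: move the first character to the end, then swap the first and last characters.
For "sivzdg", step one produces "ivzdgs"; step two turns that into "svzdgi".

svzdgi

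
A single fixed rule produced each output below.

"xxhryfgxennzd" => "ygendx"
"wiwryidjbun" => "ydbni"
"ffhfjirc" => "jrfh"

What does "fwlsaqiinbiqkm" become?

ainikfl

In each case the input is transformed by: move the first 3 characters to the end (rotate left by 3), then keep every other character starting from the second (positions 2nd, 4th, 6th, ...).
"fwlsaqiinbiqkm" → "saqiinbiqkmfwl" → "ainikfl".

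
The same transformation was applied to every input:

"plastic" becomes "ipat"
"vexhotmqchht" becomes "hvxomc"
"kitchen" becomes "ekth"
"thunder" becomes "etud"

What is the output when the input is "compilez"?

In each case the input is transformed by: move the last 2 characters to the front (rotate right by 2), then keep every other character starting from the first (positions 1st, 3rd, 5th, ...).
So "compilez" becomes "ecmi".

ecmi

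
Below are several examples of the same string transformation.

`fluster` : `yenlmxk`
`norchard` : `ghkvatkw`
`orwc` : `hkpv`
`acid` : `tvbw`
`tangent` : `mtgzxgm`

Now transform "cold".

Looking at the pairs, the operation is to shift every letter 7 places backward in the alphabet (wrapping around).
Applying that to "cold" gives "vhew".

vhew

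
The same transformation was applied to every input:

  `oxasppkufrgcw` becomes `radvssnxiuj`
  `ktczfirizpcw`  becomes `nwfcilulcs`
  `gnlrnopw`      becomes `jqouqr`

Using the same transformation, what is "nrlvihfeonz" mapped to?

Looking at the pairs, the operation is to shift every letter 3 places forward in the alphabet (wrapping around), then delete the last 2 characters.
For "nrlvihfeonz", step one produces "quoylkihrqc"; step two turns that into "quoylkihr".

quoylkihr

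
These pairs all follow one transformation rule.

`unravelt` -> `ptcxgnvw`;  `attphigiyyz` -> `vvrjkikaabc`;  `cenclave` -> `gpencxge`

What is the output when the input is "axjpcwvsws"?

zlreyxuyuc

The pattern: move the first character to the end, then shift every letter 2 places forward in the alphabet (wrapping around).
"axjpcwvsws" → "xjpcwvswsa" → "zlreyxuyuc".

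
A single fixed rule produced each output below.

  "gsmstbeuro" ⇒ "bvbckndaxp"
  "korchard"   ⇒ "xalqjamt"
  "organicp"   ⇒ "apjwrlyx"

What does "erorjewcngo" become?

The transformation: shift every letter 9 places forward in the alphabet (wrapping around), then move the first character to the end.
"erorjewcngo" → "naxasnflwpx" → "axasnflwpxn".

axasnflwpxn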